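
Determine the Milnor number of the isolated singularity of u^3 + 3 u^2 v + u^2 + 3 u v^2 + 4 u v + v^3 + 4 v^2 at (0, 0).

2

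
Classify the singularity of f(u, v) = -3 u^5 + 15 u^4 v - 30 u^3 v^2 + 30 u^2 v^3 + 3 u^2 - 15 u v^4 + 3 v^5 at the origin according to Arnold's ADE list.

The Hessian of f at 0 is [[6, 0], [0, 0]] with rank 1, so corank 1. A Groebner basis of the Jacobian ideal J(f) in C{u,v} is {v^4, u}; counting standard monomials gives mu = 4. Corank 1: A-series; mu = 4 gives A_4.

A_4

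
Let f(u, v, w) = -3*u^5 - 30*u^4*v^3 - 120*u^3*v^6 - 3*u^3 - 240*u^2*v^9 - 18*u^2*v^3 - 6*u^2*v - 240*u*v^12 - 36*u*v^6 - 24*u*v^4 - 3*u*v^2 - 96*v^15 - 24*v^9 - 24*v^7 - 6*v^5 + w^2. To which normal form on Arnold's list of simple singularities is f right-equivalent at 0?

The Hessian of f at 0 has rank 1. Corank 2; j^3 = -3*u*(u + v)^2 has shape L^2 M (L != M), so D-series; mu = 6 gives D_6.

D6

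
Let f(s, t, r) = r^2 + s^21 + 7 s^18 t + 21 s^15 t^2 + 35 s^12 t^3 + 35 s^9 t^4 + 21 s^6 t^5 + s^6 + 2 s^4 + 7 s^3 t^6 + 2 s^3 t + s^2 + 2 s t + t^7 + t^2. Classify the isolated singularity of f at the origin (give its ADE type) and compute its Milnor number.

Type A_{6}, Milnor number mu = 6.

The Hessian of f at 0 is [[2, 2, 0], [2, 2, 0], [0, 0, 2]] with rank 2, so corank 1. A Groebner basis of the Jacobian ideal J(f) in C{s,t,r} is {-s*t + t^4 - t^2, s*t^2 + s/3 + 2*t^3/3 + t/3, s^2 + 2*s*t + t^2, r}; counting standard monomials gives mu = 6. Corank 1: A-series; mu = 6 gives A_6.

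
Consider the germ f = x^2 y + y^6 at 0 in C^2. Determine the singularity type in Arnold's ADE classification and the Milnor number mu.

Type D_{7}, Milnor number mu = 7.

The Hessian of f at 0 has rank 0. Corank 2; j^3 = x^2*y has shape L^2 M (L != M), so D-series; mu = 7 gives D_7.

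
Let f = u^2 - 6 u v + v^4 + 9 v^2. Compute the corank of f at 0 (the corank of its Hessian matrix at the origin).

The Hessian at 0 is [[2, -6], [-6, 18]] of rank 1; hence corank 1.

1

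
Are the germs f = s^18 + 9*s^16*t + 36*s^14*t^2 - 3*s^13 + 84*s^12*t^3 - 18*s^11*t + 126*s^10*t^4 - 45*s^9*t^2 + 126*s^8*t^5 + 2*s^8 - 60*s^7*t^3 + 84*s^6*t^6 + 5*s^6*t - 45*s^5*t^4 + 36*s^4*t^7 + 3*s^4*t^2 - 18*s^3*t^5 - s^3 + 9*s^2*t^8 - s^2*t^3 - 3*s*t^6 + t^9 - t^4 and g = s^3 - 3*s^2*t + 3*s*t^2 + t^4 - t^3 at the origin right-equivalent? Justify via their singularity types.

Yes.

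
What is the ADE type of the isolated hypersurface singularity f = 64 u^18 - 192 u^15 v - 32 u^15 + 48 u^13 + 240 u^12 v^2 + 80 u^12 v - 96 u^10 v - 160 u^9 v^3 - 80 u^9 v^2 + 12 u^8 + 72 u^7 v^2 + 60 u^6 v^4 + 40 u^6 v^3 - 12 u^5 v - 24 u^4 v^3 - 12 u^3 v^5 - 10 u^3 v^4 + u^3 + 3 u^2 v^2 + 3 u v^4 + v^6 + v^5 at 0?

The Hessian of f at 0 is [[0, 0], [0, 0]] with rank 0, so corank 2. A Groebner basis of the Jacobian ideal J(f) in C{u,v} is {v^4, u^3, u^2/2 + u*v^2}; counting standard monomials gives mu = 8. Corank 2; j^3 = u^3 is a perfect cube, so E-series; the 5-jet and mu = 8 give E_8.

E8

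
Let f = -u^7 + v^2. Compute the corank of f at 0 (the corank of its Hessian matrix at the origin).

The Hessian at 0 is [[0, 0], [0, 2]] of rank 1; hence corank 1.

1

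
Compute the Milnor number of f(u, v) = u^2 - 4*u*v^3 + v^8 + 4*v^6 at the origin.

The Hessian of f at 0 has rank 1. Corank 1: A-series; mu = 7 gives A_7.

7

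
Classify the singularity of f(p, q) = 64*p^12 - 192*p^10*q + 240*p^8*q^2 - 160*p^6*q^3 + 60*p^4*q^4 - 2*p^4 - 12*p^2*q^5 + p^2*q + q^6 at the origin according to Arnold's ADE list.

The Hessian of f at 0 has rank 0. Corank 2; j^3 = p^2*q has shape L^2 M (L != M), so D-series; mu = 7 gives D_7.

D_{7}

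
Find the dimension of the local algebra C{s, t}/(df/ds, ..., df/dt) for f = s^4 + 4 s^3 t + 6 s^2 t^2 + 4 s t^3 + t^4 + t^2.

The Hessian of f at 0 is [[0, 0], [0, 2]] with rank 1, so corank 1. A Groebner basis of the Jacobian ideal J(f) in C{s,t} is {s^3, t}; counting standard monomials gives mu = 3. Corank 1: A-series; mu = 3 gives A_3.

3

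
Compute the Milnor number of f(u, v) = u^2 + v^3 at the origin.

2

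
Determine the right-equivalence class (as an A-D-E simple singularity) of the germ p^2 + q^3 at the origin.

A_2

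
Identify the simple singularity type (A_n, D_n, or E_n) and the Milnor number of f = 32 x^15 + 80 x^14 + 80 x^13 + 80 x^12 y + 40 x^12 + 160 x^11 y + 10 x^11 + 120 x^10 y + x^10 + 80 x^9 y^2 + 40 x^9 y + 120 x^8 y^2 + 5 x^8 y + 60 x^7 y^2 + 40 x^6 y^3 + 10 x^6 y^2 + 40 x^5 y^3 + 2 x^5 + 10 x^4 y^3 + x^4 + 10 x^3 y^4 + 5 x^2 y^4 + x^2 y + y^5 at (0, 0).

The Hessian of f at 0 has rank 0. Corank 2; j^3 = x^2*y has shape L^2 M (L != M), so D-series; mu = 6 gives D_6.

Type D_6, Milnor number mu = 6.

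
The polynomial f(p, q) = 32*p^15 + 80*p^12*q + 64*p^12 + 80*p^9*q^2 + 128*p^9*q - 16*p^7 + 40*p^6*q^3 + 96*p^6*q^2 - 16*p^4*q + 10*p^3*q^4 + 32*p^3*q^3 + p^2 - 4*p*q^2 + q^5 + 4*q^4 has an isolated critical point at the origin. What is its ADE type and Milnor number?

Type A_4, Milnor number mu = 4.

The Hessian of f at 0 has rank 1. Corank 1: A-series; mu = 4 gives A_4.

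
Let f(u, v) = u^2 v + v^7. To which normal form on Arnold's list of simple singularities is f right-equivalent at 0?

D_{8}

The Hessian of f at 0 is [[0, 0], [0, 0]] with rank 0, so corank 2. A Groebner basis of the Jacobian ideal J(f) in C{u,v} is {u^2/7 + v^6, u^3, u*v}; counting standard monomials gives mu = 8. Corank 2; j^3 = u^2*v has shape L^2 M (L != M), so D-series; mu = 8 gives D_8.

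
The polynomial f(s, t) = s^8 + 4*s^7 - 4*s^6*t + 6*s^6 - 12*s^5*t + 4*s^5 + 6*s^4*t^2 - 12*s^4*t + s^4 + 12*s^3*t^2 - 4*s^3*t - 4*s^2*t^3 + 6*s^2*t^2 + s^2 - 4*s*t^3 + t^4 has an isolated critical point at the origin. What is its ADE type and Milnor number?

The Hessian of f at 0 is [[2, 0], [0, 0]] with rank 1, so corank 1. A Groebner basis of the Jacobian ideal J(f) in C{s,t} is {t^3, s}; counting standard monomials gives mu = 3. Corank 1: A-series; mu = 3 gives A_3.

Type A_3, Milnor number mu = 3.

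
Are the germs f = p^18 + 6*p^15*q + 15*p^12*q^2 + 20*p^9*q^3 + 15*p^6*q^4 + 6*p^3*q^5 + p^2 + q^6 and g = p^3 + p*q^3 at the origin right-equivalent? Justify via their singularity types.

The Hessian of f at 0 has rank 1. Corank 1: A-series; mu = 5 gives A_5. The Hessian of g at 0 has rank 0. Corank 2; j^3 = p^3 is a perfect cube, so E-series; the 4-jet and mu = 7 give E_7. f is A_5 but g is E_7, hence not right-equivalent.

No.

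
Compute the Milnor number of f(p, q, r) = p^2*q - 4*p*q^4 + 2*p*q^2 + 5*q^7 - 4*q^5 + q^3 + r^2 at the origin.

8

The Hessian of f at 0 is [[0, 0, 0], [0, 0, 0], [0, 0, 2]] with rank 1, so corank 2. A Groebner basis of the Jacobian ideal J(f) in C{p,q,r} is {2*p^2/3 + p*q^3 + 11*p*q/6 + 7*q^2/6, -p*q/2 + q^4 - q^2/2, p^3 - 3*p*q^2 - 2*q^3, p^2*q + 2*p*q^2 + q^3, r}; counting standard monomials gives mu = 8. Corank 2; j^3 = q*(p + q)^2 has shape L^2 M (L != M), so D-series; mu = 8 gives D_8.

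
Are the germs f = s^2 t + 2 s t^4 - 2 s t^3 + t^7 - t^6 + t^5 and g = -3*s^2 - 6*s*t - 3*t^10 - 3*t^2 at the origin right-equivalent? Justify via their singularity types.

No.

The Hessian of f at 0 is [[0, 0], [0, 0]] with rank 0, so corank 2. A Groebner basis of the Jacobian ideal J(f) in C{s,t} is {s*t + t^4 - t^3, s^3, s^2*t + s^2/8 + s*t/8 - t^3/8, -s^2/8 + s*t^2 + 7*s*t/8 - 7*t^3/8}; counting standard monomials gives mu = 7. Corank 2; j^3 = s^2*t has shape L^2 M (L != M), so D-series; mu = 7 gives D_7. The Hessian of g at 0 is [[-6, -6], [-6, -6]] with rank 1, so corank 1. A Groebner basis of the Jacobian ideal J(g) in C{s,t} is {t^9, s + t}; counting standard monomials gives mu = 9. Corank 1: A-series; mu = 9 gives A_9. f is D_7 but g is A_9, hence not right-equivalent.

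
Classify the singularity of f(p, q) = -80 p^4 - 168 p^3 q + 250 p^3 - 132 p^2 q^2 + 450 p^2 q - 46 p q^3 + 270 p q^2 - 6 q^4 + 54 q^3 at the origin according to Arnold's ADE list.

The Hessian of f at 0 is [[0, 0], [0, 0]] with rank 0, so corank 2. A Groebner basis of the Jacobian ideal J(f) in C{p,q} is {1171875*p^2/4 + 703125*p*q/2 + q^4 + 125*q^3/4 + 421875*q^2/4, p^3 - 2475*p^2/4 - 1485*p*q/2 + 3*q^3/20 - 891*q^2/4, p^2*q + 2875*p^2/4 + 1725*p*q/2 - 17*q^3/60 + 1035*q^2/4, -625*p^2 + p*q^2 - 750*p*q + 8*q^3/15 - 225*q^2}; counting standard monomials gives mu = 7. Corank 2; j^3 = 2*(5*p + 3*q)^3 is a perfect cube, so E-series; the 4-jet and mu = 7 give E_7.

E_{7}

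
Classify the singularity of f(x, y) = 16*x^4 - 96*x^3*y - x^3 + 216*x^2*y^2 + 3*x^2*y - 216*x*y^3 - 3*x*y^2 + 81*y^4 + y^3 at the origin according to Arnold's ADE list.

E6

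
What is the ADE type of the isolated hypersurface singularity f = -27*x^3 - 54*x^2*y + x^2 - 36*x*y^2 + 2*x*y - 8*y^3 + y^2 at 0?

A2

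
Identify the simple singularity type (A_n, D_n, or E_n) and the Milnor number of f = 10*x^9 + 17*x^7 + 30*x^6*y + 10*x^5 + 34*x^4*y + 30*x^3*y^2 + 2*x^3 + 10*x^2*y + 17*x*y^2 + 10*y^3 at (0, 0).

Type D_4, Milnor number mu = 4.

The Hessian of f at 0 has rank 0. Corank 2; j^3 = (x + 2*y)*(2*x^2 + 6*x*y + 5*y^2) splits into three distinct lines over C (the quadratic factor has nonzero discriminant), so D_4.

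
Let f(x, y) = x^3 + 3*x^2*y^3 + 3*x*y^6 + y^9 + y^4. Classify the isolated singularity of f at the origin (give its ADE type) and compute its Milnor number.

The Hessian of f at 0 has rank 0. Corank 2; j^3 = x^3 is a perfect cube, so E-series; the 4-jet and mu = 6 give E_6.

Type E_6, Milnor number mu = 6.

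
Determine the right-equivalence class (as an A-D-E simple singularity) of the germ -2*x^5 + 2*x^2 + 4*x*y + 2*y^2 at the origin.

A_4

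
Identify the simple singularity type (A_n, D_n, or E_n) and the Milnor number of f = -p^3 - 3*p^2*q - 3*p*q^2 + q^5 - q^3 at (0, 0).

The Hessian of f at 0 has rank 0. Corank 2; j^3 = -(p + q)^3 is a perfect cube, so E-series; the 5-jet and mu = 8 give E_8.

Type E8, Milnor number mu = 8.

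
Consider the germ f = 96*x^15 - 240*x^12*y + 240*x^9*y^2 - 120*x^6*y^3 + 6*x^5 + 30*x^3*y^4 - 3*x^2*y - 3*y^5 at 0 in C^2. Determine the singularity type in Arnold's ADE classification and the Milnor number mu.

The Hessian of f at 0 has rank 0. Corank 2; j^3 = -3*x^2*y has shape L^2 M (L != M), so D-series; mu = 6 gives D_6.

Type D_{6}, Milnor number mu = 6.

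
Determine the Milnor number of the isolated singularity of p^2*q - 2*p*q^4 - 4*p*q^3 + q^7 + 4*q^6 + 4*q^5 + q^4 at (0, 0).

5

The Hessian of f at 0 has rank 0. Corank 2; j^3 = p^2*q has shape L^2 M (L != M), so D-series; mu = 5 gives D_5.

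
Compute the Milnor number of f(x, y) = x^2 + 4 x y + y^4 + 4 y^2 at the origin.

The Hessian of f at 0 is [[2, 4], [4, 8]] with rank 1, so corank 1. A Groebner basis of the Jacobian ideal J(f) in C{x,y} is {y^3, x + 2*y}; counting standard monomials gives mu = 3. Corank 1: A-series; mu = 3 gives A_3.

3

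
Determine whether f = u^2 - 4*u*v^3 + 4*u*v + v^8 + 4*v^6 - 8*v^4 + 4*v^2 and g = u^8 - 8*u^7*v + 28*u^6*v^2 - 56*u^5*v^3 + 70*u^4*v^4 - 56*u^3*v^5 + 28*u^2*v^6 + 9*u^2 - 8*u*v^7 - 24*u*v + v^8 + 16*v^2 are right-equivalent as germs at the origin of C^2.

Yes.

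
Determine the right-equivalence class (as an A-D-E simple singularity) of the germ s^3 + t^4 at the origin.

E6

The Hessian of f at 0 has rank 0. Corank 2; j^3 = s^3 is a perfect cube, so E-series; the 4-jet and mu = 6 give E_6.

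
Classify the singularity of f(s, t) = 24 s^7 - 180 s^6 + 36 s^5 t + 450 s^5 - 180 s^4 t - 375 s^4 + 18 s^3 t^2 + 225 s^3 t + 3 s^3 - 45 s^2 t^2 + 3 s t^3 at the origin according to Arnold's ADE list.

E_{7}

The Hessian of f at 0 is [[0, 0], [0, 0]] with rank 0, so corank 2. A Groebner basis of the Jacobian ideal J(f) in C{s,t} is {3*s^2/25 + t^4 + t^3/25, s^3, s^2*t - s^2/25 - t^3/75, -2*s^2/5 + s*t^2 - 2*t^3/15}; counting standard monomials gives mu = 7. Corank 2; j^3 = 3*s^3 is a perfect cube, so E-series; the 4-jet and mu = 7 give E_7.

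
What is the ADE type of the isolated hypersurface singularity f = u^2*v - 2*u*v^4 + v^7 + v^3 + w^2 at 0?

The Hessian of f at 0 is [[0, 0, 0], [0, 0, 0], [0, 0, 2]] with rank 1, so corank 2. A Groebner basis of the Jacobian ideal J(f) in C{u,v,w} is {v^3, u^2 + 3*v^2, u*v, w}; counting standard monomials gives mu = 4. Corank 2; j^3 = v*(u^2 + v^2) splits into three distinct lines over C (the quadratic factor has nonzero discriminant), so D_4.

D_{4}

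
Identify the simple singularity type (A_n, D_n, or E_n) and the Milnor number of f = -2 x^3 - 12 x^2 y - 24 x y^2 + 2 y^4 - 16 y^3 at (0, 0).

Type E_{6}, Milnor number mu = 6.

The Hessian of f at 0 has rank 0. Corank 2; j^3 = -2*(x + 2*y)^3 is a perfect cube, so E-series; the 4-jet and mu = 6 give E_6.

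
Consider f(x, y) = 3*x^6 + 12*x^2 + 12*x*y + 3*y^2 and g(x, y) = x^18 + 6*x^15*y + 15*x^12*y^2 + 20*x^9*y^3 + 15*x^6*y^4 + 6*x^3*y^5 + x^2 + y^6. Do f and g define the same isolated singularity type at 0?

Yes.

The Hessian of f at 0 has rank 1. Corank 1: A-series; mu = 5 gives A_5. The Hessian of g at 0 has rank 1. Corank 1: A-series; mu = 5 gives A_5. Both have type A_5, hence right-equivalent.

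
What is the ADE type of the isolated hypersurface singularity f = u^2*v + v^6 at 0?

D7

The Hessian of f at 0 is [[0, 0], [0, 0]] with rank 0, so corank 2. A Groebner basis of the Jacobian ideal J(f) in C{u,v} is {u^2/6 + v^5, u^3, u*v}; counting standard monomials gives mu = 7. Corank 2; j^3 = u^2*v has shape L^2 M (L != M), so D-series; mu = 7 gives D_7.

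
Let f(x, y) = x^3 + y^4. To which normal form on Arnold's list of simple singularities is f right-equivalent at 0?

The Hessian of f at 0 has rank 0. Corank 2; j^3 = x^3 is a perfect cube, so E-series; the 4-jet and mu = 6 give E_6.

E6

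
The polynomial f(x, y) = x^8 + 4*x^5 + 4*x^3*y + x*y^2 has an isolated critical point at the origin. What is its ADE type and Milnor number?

Type D_9, Milnor number mu = 9.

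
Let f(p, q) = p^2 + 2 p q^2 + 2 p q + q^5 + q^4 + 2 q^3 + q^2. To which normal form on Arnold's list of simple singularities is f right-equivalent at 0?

The Hessian of f at 0 has rank 1. Corank 1: A-series; mu = 4 gives A_4.

A_{4}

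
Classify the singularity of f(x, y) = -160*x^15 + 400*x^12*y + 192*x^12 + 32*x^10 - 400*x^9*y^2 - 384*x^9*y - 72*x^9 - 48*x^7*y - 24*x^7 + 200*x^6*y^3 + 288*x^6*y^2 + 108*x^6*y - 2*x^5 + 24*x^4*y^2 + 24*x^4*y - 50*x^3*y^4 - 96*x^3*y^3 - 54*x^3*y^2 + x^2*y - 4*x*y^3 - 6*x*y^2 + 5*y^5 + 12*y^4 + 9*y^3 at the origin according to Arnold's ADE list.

The Hessian of f at 0 has rank 0. Corank 2; j^3 = y*(x - 3*y)^2 has shape L^2 M (L != M), so D-series; mu = 6 gives D_6.

D_6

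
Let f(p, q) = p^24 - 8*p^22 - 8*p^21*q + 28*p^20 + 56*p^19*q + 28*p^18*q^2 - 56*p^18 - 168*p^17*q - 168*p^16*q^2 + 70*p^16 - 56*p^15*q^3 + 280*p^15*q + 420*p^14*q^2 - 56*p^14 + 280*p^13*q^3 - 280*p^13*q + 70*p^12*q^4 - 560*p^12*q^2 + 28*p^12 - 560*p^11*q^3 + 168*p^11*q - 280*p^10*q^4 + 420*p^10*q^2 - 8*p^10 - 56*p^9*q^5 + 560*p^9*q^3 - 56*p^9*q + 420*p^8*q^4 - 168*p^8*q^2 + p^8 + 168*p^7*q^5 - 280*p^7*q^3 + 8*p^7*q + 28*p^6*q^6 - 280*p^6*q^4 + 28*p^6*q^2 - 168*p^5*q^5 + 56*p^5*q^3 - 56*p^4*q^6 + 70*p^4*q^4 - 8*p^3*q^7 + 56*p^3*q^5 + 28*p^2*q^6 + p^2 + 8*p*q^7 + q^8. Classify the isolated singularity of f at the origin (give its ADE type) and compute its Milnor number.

The Hessian of f at 0 has rank 1. Corank 1: A-series; mu = 7 gives A_7.

Type A_{7}, Milnor number mu = 7.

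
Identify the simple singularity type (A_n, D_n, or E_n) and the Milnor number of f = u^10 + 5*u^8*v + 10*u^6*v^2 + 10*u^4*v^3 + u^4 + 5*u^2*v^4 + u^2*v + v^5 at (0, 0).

The Hessian of f at 0 is [[0, 0], [0, 0]] with rank 0, so corank 2. A Groebner basis of the Jacobian ideal J(f) in C{u,v} is {u^2/5 + v^4, u^3, u*v}; counting standard monomials gives mu = 6. Corank 2; j^3 = u^2*v has shape L^2 M (L != M), so D-series; mu = 6 gives D_6.

Type D_6, Milnor number mu = 6.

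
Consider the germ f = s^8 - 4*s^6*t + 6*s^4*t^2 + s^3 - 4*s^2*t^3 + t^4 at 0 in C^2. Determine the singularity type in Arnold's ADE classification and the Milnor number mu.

The Hessian of f at 0 has rank 0. Corank 2; j^3 = s^3 is a perfect cube, so E-series; the 4-jet and mu = 6 give E_6.

Type E_{6}, Milnor number mu = 6.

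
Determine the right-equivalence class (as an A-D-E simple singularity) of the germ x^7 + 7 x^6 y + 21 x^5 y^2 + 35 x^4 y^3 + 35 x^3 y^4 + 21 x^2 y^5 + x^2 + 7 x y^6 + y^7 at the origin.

The Hessian of f at 0 is [[2, 0], [0, 0]] with rank 1, so corank 1. A Groebner basis of the Jacobian ideal J(f) in C{x,y} is {y^6, x}; counting standard monomials gives mu = 6. Corank 1: A-series; mu = 6 gives A_6.

A_{6}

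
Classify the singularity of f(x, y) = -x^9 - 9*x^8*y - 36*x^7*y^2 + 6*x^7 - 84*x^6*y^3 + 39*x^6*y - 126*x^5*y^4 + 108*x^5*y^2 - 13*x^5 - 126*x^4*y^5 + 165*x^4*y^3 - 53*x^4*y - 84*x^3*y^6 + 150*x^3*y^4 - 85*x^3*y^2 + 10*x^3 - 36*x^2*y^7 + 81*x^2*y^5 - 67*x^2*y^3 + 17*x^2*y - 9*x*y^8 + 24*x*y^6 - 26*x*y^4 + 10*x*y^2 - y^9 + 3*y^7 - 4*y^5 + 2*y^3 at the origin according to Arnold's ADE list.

The Hessian of f at 0 has rank 0. Corank 2; j^3 = (2*x + y)*(5*x^2 + 6*x*y + 2*y^2) splits into three distinct lines over C (the quadratic factor has nonzero discriminant), so D_4.

D_4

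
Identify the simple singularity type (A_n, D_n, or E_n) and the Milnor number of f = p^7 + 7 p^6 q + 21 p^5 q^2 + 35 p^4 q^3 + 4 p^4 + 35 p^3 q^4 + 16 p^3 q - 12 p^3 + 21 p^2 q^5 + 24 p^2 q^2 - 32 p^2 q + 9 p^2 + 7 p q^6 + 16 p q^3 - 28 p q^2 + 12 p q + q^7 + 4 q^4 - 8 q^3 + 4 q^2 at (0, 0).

Type A_{6}, Milnor number mu = 6.

The Hessian of f at 0 has rank 1. Corank 1: A-series; mu = 6 gives A_6.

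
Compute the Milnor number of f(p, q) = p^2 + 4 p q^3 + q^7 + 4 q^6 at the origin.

6

The Hessian of f at 0 is [[2, 0], [0, 0]] with rank 1, so corank 1. A Groebner basis of the Jacobian ideal J(f) in C{p,q} is {p/2 + q^3, p^2}; counting standard monomials gives mu = 6. Corank 1: A-series; mu = 6 gives A_6.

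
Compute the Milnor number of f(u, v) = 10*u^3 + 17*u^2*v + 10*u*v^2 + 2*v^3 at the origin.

4

The Hessian of f at 0 has rank 0. Corank 2; j^3 = (2*u + v)*(5*u^2 + 6*u*v + 2*v^2) splits into three distinct lines over C (the quadratic factor has nonzero discriminant), so D_4.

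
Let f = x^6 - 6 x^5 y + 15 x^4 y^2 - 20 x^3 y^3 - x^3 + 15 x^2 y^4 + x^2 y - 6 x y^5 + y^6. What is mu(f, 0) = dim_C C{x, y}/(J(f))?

7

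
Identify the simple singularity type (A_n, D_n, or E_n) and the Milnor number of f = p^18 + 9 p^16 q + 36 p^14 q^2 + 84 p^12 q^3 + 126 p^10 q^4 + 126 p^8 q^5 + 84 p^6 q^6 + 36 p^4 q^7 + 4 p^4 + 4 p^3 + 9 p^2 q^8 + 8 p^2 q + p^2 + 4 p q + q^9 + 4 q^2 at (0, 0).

Type A8, Milnor number mu = 8.

The Hessian of f at 0 has rank 1. Corank 1: A-series; mu = 8 gives A_8.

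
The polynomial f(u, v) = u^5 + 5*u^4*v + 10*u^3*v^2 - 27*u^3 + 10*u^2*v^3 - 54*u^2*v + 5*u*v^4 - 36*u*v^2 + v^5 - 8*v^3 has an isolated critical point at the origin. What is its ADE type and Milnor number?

The Hessian of f at 0 has rank 0. Corank 2; j^3 = -(3*u + 2*v)^3 is a perfect cube, so E-series; the 5-jet and mu = 8 give E_8.

Type E_8, Milnor number mu = 8.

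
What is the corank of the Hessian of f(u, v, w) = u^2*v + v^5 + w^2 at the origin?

2

Hessian at 0 has rank 1.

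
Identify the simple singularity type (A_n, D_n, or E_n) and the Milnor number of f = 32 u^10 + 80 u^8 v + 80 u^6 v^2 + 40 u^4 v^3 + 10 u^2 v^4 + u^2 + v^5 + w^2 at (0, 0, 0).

Type A4, Milnor number mu = 4.

The Hessian of f at 0 is [[2, 0, 0], [0, 0, 0], [0, 0, 2]] with rank 2, so corank 1. A Groebner basis of the Jacobian ideal J(f) in C{u,v,w} is {v^4, u, w}; counting standard monomials gives mu = 4. Corank 1: A-series; mu = 4 gives A_4.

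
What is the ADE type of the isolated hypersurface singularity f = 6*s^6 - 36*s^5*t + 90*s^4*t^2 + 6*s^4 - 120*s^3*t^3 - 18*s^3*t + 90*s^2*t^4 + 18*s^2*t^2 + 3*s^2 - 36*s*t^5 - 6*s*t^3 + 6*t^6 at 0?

A5

The Hessian of f at 0 has rank 1. Corank 1: A-series; mu = 5 gives A_5.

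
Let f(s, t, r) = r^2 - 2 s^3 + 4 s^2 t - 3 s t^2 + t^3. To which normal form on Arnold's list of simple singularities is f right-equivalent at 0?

D4

The Hessian of f at 0 has rank 1. Corank 2; j^3 = -(s - t)*(2*s^2 - 2*s*t + t^2) splits into three distinct lines over C (the quadratic factor has nonzero discriminant), so D_4.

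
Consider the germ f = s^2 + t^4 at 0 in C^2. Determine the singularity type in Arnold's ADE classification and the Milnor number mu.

Type A3, Milnor number mu = 3.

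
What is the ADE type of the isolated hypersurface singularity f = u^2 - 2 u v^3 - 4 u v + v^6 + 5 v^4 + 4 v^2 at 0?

A3

The Hessian of f at 0 is [[2, -4], [-4, 8]] with rank 1, so corank 1. A Groebner basis of the Jacobian ideal J(f) in C{u,v} is {v^3, u - 2*v}; counting standard monomials gives mu = 3. Corank 1: A-series; mu = 3 gives A_3.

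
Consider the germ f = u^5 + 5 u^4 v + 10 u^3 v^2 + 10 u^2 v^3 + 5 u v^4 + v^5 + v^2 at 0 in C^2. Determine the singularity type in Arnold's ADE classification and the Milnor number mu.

Type A_4, Milnor number mu = 4.

The Hessian of f at 0 has rank 1. Corank 1: A-series; mu = 4 gives A_4.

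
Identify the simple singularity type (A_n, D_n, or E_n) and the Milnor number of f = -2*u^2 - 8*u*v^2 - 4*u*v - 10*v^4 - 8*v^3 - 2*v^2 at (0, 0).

Type A_{3}, Milnor number mu = 3.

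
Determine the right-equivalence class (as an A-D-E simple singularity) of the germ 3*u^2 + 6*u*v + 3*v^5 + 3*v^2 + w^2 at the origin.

A_4

The Hessian of f at 0 is [[6, 6, 0], [6, 6, 0], [0, 0, 2]] with rank 2, so corank 1. A Groebner basis of the Jacobian ideal J(f) in C{u,v,w} is {v^4, u + v, w}; counting standard monomials gives mu = 4. Corank 1: A-series; mu = 4 gives A_4.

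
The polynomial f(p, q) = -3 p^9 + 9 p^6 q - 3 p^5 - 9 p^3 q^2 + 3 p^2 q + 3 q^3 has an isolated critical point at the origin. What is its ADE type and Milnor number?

The Hessian of f at 0 has rank 0. Corank 2; j^3 = 3*q*(p^2 + q^2) splits into three distinct lines over C (the quadratic factor has nonzero discriminant), so D_4.

Type D4, Milnor number mu = 4.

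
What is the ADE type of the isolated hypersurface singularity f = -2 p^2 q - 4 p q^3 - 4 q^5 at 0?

D6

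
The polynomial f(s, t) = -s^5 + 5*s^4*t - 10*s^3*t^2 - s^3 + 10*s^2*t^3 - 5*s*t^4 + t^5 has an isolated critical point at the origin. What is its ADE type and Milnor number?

Type E_8, Milnor number mu = 8.

The Hessian of f at 0 is [[0, 0], [0, 0]] with rank 0, so corank 2. A Groebner basis of the Jacobian ideal J(f) in C{s,t} is {t^5, s*t^3 - t^4/4, s^2}; counting standard monomials gives mu = 8. Corank 2; j^3 = -s^3 is a perfect cube, so E-series; the 5-jet and mu = 8 give E_8.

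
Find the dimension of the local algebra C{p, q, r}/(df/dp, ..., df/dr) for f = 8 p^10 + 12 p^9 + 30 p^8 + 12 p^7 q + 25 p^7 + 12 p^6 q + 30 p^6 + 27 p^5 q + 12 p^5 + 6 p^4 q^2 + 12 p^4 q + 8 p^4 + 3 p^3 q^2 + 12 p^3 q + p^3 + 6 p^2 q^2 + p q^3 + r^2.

7

The Hessian of f at 0 is [[0, 0, 0], [0, 0, 0], [0, 0, 2]] with rank 1, so corank 2. A Groebner basis of the Jacobian ideal J(f) in C{p,q,r} is {3*p^2/4 + q^4 + q^3/4, p^3, p^2*q - p^2/4 - q^3/12, p^2 + p*q^2 + q^3/3, r}; counting standard monomials gives mu = 7. Corank 2; j^3 = p^3 is a perfect cube, so E-series; the 4-jet and mu = 7 give E_7.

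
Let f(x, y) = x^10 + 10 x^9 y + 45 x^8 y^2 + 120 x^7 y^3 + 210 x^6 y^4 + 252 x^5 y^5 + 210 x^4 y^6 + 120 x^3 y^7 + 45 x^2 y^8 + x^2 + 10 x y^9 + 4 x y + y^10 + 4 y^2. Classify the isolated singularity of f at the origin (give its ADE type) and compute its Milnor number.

Type A_{9}, Milnor number mu = 9.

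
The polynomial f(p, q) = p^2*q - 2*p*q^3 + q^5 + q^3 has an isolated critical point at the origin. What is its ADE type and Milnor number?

Type D_{4}, Milnor number mu = 4.

The Hessian of f at 0 has rank 0. Corank 2; j^3 = q*(p^2 + q^2) splits into three distinct lines over C (the quadratic factor has nonzero discriminant), so D_4.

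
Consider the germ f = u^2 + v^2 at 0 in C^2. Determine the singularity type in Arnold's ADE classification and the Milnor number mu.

Type A_{1}, Milnor number mu = 1.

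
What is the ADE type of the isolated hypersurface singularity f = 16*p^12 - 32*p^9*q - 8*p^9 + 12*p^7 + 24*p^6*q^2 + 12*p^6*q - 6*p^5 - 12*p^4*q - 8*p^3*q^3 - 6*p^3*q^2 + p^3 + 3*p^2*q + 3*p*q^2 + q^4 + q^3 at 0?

E6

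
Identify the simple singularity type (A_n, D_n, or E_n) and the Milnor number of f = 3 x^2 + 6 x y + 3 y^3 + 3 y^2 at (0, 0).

Type A_2, Milnor number mu = 2.

The Hessian of f at 0 has rank 1. Corank 1: A-series; mu = 2 gives A_2.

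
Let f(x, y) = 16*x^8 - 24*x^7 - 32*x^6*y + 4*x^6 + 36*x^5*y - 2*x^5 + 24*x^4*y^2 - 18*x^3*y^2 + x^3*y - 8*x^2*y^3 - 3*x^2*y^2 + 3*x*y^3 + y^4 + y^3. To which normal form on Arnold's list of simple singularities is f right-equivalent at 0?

E_{7}

The Hessian of f at 0 has rank 0. Corank 2; j^3 = y^3 is a perfect cube, so E-series; the 4-jet and mu = 7 give E_7.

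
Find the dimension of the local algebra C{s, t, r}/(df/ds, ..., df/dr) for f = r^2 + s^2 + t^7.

The Hessian of f at 0 has rank 2. Corank 1: A-series; mu = 6 gives A_6.

6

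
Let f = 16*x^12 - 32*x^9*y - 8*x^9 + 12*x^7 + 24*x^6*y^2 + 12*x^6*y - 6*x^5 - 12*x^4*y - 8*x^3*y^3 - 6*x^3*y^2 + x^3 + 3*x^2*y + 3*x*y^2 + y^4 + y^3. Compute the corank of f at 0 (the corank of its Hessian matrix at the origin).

2

The Hessian at 0 is [[0, 0], [0, 0]] of rank 0; hence corank 2.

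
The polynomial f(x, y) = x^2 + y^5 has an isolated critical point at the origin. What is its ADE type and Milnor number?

The Hessian of f at 0 has rank 1. Corank 1: A-series; mu = 4 gives A_4.

Type A_4, Milnor number mu = 4.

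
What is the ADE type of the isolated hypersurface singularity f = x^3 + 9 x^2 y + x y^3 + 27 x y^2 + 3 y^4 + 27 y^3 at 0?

The Hessian of f at 0 has rank 0. Corank 2; j^3 = (x + 3*y)^3 is a perfect cube, so E-series; the 4-jet and mu = 7 give E_7.

E_{7}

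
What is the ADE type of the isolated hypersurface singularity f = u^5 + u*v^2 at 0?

D_{6}

The Hessian of f at 0 has rank 0. Corank 2; j^3 = u*v^2 has shape L^2 M (L != M), so D-series; mu = 6 gives D_6.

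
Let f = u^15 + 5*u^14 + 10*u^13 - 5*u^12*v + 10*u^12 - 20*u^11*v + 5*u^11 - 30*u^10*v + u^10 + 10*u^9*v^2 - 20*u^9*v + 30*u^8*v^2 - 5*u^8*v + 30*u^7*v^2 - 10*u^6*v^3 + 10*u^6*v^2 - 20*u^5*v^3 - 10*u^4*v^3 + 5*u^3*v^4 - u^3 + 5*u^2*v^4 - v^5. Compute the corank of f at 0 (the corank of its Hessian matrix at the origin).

The Hessian at 0 is [[0, 0], [0, 0]] of rank 0; hence corank 2.

2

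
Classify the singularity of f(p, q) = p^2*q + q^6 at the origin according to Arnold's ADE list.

D_{7}

The Hessian of f at 0 is [[0, 0], [0, 0]] with rank 0, so corank 2. A Groebner basis of the Jacobian ideal J(f) in C{p,q} is {p^2/6 + q^5, p^3, p*q}; counting standard monomials gives mu = 7. Corank 2; j^3 = p^2*q has shape L^2 M (L != M), so D-series; mu = 7 gives D_7.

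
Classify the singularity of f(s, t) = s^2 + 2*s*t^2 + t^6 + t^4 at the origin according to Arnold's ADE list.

A_{5}

The Hessian of f at 0 has rank 1. Corank 1: A-series; mu = 5 gives A_5.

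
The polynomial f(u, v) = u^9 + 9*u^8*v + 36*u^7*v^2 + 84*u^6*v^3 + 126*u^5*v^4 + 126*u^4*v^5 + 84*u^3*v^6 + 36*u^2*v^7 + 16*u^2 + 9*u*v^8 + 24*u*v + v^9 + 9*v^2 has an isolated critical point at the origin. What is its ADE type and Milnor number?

The Hessian of f at 0 has rank 1. Corank 1: A-series; mu = 8 gives A_8.

Type A_8, Milnor number mu = 8.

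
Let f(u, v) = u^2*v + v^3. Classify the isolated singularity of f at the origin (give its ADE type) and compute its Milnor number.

The Hessian of f at 0 has rank 0. Corank 2; j^3 = v*(u^2 + v^2) splits into three distinct lines over C (the quadratic factor has nonzero discriminant), so D_4.

Type D_4, Milnor number mu = 4.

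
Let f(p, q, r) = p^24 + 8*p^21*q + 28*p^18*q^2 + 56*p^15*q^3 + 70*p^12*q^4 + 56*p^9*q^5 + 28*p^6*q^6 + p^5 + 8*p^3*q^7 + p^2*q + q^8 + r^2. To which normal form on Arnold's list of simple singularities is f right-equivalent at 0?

The Hessian of f at 0 is [[0, 0, 0], [0, 0, 0], [0, 0, 2]] with rank 1, so corank 2. A Groebner basis of the Jacobian ideal J(f) in C{p,q,r} is {p^2/8 + q^7, p^3, p*q, r}; counting standard monomials gives mu = 9. Corank 2; j^3 = p^2*q has shape L^2 M (L != M), so D-series; mu = 9 gives D_9.

D_{9}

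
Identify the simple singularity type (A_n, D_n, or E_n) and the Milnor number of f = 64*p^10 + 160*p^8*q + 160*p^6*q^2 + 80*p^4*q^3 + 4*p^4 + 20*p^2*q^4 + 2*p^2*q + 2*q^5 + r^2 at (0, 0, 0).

The Hessian of f at 0 is [[0, 0, 0], [0, 0, 0], [0, 0, 2]] with rank 1, so corank 2. A Groebner basis of the Jacobian ideal J(f) in C{p,q,r} is {p^2/5 + q^4, p^3, p*q, r}; counting standard monomials gives mu = 6. Corank 2; j^3 = 2*p^2*q has shape L^2 M (L != M), so D-series; mu = 6 gives D_6.

Type D_6, Milnor number mu = 6.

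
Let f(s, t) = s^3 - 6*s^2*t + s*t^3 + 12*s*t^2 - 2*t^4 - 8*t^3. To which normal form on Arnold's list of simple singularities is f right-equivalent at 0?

The Hessian of f at 0 is [[0, 0], [0, 0]] with rank 0, so corank 2. A Groebner basis of the Jacobian ideal J(f) in C{s,t} is {s^3 - 6*s^2*t - 48*s^2 + 192*s*t - 192*t^2, 6*s^2 + s*t^2 - 24*s*t + 24*t^2, 3*s^2 - 12*s*t + t^3 + 12*t^2}; counting standard monomials gives mu = 7. Corank 2; j^3 = (s - 2*t)^3 is a perfect cube, so E-series; the 4-jet and mu = 7 give E_7.

E_{7}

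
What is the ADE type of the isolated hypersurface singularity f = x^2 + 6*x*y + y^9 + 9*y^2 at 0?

A8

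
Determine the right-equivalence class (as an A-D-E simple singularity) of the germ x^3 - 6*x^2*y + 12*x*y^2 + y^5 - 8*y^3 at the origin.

The Hessian of f at 0 is [[0, 0], [0, 0]] with rank 0, so corank 2. A Groebner basis of the Jacobian ideal J(f) in C{x,y} is {y^4, x^2 - 4*x*y + 4*y^2}; counting standard monomials gives mu = 8. Corank 2; j^3 = (x - 2*y)^3 is a perfect cube, so E-series; the 5-jet and mu = 8 give E_8.

E8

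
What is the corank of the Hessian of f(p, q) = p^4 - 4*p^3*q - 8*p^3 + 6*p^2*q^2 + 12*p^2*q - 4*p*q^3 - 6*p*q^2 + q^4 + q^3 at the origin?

2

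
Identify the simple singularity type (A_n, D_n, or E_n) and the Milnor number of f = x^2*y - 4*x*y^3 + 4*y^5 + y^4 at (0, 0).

The Hessian of f at 0 has rank 0. Corank 2; j^3 = x^2*y has shape L^2 M (L != M), so D-series; mu = 5 gives D_5.

Type D5, Milnor number mu = 5.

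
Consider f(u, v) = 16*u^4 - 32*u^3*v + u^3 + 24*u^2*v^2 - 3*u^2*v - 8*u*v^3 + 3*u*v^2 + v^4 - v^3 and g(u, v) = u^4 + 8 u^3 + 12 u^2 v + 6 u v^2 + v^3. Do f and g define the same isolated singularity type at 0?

Yes.

The Hessian of f at 0 has rank 0. Corank 2; j^3 = (u - v)^3 is a perfect cube, so E-series; the 4-jet and mu = 6 give E_6. The Hessian of g at 0 has rank 0. Corank 2; j^3 = (2*u + v)^3 is a perfect cube, so E-series; the 4-jet and mu = 6 give E_6. Both have type E_6, hence right-equivalent.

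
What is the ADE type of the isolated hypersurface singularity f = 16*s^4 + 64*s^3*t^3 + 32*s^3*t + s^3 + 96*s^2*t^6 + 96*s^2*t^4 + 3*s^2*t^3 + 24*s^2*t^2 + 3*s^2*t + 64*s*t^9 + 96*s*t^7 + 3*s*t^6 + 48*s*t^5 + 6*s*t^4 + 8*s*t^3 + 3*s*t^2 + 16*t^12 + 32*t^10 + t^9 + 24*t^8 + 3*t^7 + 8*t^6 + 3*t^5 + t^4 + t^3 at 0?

The Hessian of f at 0 is [[0, 0], [0, 0]] with rank 0, so corank 2. A Groebner basis of the Jacobian ideal J(f) in C{s,t} is {t^4, s*t^2 + 5*t^3/6, s^2 + 2*s*t + t^2}; counting standard monomials gives mu = 6. Corank 2; j^3 = (s + t)^3 is a perfect cube, so E-series; the 4-jet and mu = 6 give E_6.

E6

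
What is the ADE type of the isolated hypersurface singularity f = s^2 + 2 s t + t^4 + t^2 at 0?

The Hessian of f at 0 is [[2, 2], [2, 2]] with rank 1, so corank 1. A Groebner basis of the Jacobian ideal J(f) in C{s,t} is {t^3, s + t}; counting standard monomials gives mu = 3. Corank 1: A-series; mu = 3 gives A_3.

A_3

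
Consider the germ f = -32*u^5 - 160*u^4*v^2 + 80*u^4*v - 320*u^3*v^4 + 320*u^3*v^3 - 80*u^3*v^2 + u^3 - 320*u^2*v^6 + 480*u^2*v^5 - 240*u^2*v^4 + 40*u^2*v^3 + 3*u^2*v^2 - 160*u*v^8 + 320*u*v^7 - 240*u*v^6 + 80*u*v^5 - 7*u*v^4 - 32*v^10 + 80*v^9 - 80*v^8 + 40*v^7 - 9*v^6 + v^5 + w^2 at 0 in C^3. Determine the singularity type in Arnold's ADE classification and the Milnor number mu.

Type E8, Milnor number mu = 8.

The Hessian of f at 0 has rank 1. Corank 2; j^3 = u^3 is a perfect cube, so E-series; the 5-jet and mu = 8 give E_8.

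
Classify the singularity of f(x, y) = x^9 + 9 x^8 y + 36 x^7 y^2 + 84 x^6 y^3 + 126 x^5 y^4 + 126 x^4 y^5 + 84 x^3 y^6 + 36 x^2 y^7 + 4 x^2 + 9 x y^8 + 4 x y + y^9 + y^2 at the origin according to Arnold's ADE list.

A_{8}

The Hessian of f at 0 has rank 1. Corank 1: A-series; mu = 8 gives A_8.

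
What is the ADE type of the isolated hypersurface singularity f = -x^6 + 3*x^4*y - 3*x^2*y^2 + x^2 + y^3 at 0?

The Hessian of f at 0 has rank 1. Corank 1: A-series; mu = 2 gives A_2.

A_2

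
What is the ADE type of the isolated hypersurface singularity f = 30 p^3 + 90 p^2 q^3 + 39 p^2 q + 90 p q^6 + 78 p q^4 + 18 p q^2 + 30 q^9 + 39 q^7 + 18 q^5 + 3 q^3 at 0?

D_{4}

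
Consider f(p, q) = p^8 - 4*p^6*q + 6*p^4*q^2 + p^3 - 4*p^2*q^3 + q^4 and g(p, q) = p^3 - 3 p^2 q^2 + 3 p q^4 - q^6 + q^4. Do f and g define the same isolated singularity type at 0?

Yes.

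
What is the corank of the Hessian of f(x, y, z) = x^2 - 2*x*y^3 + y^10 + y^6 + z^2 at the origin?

Hessian at 0 has rank 2.

1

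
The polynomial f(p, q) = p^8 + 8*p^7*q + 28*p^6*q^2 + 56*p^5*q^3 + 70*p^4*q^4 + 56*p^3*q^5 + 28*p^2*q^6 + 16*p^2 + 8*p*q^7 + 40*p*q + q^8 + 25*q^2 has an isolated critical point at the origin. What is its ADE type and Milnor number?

Type A7, Milnor number mu = 7.

The Hessian of f at 0 is [[32, 40], [40, 50]] with rank 1, so corank 1. A Groebner basis of the Jacobian ideal J(f) in C{p,q} is {q^7, p + 5*q/4}; counting standard monomials gives mu = 7. Corank 1: A-series; mu = 7 gives A_7.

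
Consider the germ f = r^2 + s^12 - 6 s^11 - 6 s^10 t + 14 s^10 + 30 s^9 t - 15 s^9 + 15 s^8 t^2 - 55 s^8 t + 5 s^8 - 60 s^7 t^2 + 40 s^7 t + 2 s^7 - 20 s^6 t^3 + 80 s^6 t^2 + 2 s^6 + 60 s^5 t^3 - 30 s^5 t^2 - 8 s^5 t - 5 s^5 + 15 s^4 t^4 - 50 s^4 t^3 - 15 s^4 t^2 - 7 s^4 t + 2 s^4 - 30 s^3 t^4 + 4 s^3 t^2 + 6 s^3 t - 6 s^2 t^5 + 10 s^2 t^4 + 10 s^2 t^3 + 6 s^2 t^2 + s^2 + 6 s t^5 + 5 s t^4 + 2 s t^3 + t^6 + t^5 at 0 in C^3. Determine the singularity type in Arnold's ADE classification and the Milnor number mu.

Type A_4, Milnor number mu = 4.

The Hessian of f at 0 is [[2, 0, 0], [0, 0, 0], [0, 0, 2]] with rank 2, so corank 1. A Groebner basis of the Jacobian ideal J(f) in C{s,t,r} is {s + t^3, s^2, s*t, r}; counting standard monomials gives mu = 4. Corank 1: A-series; mu = 4 gives A_4.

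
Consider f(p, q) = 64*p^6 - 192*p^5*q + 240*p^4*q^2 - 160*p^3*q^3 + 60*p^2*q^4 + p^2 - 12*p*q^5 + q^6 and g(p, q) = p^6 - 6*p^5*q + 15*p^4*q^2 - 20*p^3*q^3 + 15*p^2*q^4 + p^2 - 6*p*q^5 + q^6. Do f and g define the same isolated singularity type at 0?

Yes.

The Hessian of f at 0 has rank 1. Corank 1: A-series; mu = 5 gives A_5. The Hessian of g at 0 has rank 1. Corank 1: A-series; mu = 5 gives A_5. Both have type A_5, hence right-equivalent.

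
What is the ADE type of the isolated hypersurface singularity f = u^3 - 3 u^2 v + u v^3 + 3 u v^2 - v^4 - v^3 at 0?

E_7

The Hessian of f at 0 has rank 0. Corank 2; j^3 = (u - v)^3 is a perfect cube, so E-series; the 4-jet and mu = 7 give E_7.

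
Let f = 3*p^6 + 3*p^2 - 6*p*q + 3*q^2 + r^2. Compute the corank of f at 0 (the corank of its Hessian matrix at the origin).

The Hessian at 0 is [[6, -6, 0], [-6, 6, 0], [0, 0, 2]] of rank 2; hence corank 1.

1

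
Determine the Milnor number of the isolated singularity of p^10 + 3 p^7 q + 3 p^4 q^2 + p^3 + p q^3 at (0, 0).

7

The Hessian of f at 0 has rank 0. Corank 2; j^3 = p^3 is a perfect cube, so E-series; the 4-jet and mu = 7 give E_7.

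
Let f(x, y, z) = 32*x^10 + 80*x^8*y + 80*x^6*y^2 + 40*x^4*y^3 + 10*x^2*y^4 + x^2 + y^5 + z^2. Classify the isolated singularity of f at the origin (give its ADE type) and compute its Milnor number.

Type A_{4}, Milnor number mu = 4.

The Hessian of f at 0 has rank 2. Corank 1: A-series; mu = 4 gives A_4.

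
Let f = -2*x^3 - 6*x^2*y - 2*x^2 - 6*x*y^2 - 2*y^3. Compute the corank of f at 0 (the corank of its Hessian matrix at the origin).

1

The Hessian at 0 is [[-4, 0], [0, 0]] of rank 1; hence corank 1.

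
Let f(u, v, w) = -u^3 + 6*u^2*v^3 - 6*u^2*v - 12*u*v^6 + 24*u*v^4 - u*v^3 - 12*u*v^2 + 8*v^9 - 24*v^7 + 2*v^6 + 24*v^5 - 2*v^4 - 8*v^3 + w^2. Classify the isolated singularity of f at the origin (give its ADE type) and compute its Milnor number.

The Hessian of f at 0 is [[0, 0, 0], [0, 0, 0], [0, 0, 2]] with rank 1, so corank 2. A Groebner basis of the Jacobian ideal J(f) in C{u,v,w} is {u^3 + 6*u^2*v + 48*u^2 + 192*u*v + 192*v^2, -6*u^2 + u*v^2 - 24*u*v - 24*v^2, 3*u^2 + 12*u*v + v^3 + 12*v^2, w}; counting standard monomials gives mu = 7. Corank 2; j^3 = -(u + 2*v)^3 is a perfect cube, so E-series; the 4-jet and mu = 7 give E_7.

Type E_7, Milnor number mu = 7.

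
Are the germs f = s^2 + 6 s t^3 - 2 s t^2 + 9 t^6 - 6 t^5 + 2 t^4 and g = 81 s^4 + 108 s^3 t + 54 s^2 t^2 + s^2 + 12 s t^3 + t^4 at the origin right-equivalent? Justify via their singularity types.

The Hessian of f at 0 has rank 1. Corank 1: A-series; mu = 3 gives A_3. The Hessian of g at 0 has rank 1. Corank 1: A-series; mu = 3 gives A_3. Both have type A_3, hence right-equivalent.

Yes.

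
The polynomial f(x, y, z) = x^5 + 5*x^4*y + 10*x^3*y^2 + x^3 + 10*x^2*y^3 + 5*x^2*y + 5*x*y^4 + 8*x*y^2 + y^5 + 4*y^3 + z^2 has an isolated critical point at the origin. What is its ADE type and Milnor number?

The Hessian of f at 0 has rank 1. Corank 2; j^3 = (x + y)*(x + 2*y)^2 has shape L^2 M (L != M), so D-series; mu = 6 gives D_6.

Type D_6, Milnor number mu = 6.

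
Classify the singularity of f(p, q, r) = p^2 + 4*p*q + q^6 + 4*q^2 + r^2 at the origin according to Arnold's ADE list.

A_5

The Hessian of f at 0 has rank 2. Corank 1: A-series; mu = 5 gives A_5.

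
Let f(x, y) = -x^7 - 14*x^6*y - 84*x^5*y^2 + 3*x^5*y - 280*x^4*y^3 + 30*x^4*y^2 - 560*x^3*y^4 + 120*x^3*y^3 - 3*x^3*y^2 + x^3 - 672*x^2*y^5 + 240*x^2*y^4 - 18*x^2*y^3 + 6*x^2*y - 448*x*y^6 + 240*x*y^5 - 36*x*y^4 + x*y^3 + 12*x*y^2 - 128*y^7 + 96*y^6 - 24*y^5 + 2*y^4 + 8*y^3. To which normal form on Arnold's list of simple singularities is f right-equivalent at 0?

E7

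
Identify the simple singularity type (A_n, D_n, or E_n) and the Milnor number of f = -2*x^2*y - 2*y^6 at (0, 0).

Type D7, Milnor number mu = 7.

The Hessian of f at 0 is [[0, 0], [0, 0]] with rank 0, so corank 2. A Groebner basis of the Jacobian ideal J(f) in C{x,y} is {x^2/6 + y^5, x^3, x*y}; counting standard monomials gives mu = 7. Corank 2; j^3 = -2*x^2*y has shape L^2 M (L != M), so D-series; mu = 7 gives D_7.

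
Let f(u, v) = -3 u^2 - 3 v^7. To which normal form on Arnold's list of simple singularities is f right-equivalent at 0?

A_6

The Hessian of f at 0 is [[-6, 0], [0, 0]] with rank 1, so corank 1. A Groebner basis of the Jacobian ideal J(f) in C{u,v} is {v^6, u}; counting standard monomials gives mu = 6. Corank 1: A-series; mu = 6 gives A_6.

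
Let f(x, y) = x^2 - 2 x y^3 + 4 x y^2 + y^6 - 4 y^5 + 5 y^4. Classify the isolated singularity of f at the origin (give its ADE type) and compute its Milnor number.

Type A3, Milnor number mu = 3.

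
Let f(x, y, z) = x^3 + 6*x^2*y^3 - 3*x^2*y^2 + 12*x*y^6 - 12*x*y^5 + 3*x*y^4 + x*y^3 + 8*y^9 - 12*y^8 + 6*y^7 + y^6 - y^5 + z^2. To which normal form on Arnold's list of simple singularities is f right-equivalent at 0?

The Hessian of f at 0 has rank 1. Corank 2; j^3 = x^3 is a perfect cube, so E-series; the 4-jet and mu = 7 give E_7.

E_{7}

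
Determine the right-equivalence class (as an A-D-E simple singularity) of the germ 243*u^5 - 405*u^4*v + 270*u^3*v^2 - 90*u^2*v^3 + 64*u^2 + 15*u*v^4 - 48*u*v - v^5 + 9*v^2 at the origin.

A_{4}

The Hessian of f at 0 is [[128, -48], [-48, 18]] with rank 1, so corank 1. A Groebner basis of the Jacobian ideal J(f) in C{u,v} is {v^4, u - 3*v/8}; counting standard monomials gives mu = 4. Corank 1: A-series; mu = 4 gives A_4.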